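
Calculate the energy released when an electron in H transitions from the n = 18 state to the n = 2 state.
3.36 eV

The energy levels are E_n = -13.6057 eV / n².

Energy at n = 18: E_18 = -13.6057 / 18² = -0.04199 eV
Energy at n = 2: E_2 = -13.6057 / 2² = -3.40143 eV

For emission (electron falling to lower state), the photon energy is:
E_photon = E_18 - E_2 = |-0.04199 - (-3.40143)|
E_photon = 3.36 eV

This energy is carried away by the emitted photon.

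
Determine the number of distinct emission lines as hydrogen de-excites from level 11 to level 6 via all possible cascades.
15

The electron can occupy levels n = 6, 7, ..., 11 during de-excitation — that is m = 11 - 6 + 1 = 6 distinct levels.

The number of distinct spectral lines equals the number of ways to choose 2 of these m levels (each pair gives one possible emission transition):

Number of lines = m(m-1)/2 = 6×5/2 = 15

These correspond to all possible transitions between the 6 levels:
11 → 10, 11 → 9, 11 → 8, 11 → 7, 11 → 6, 10 → 9, 10 → 8, 10 → 7...

Each transition produces a photon with a unique energy (and thus wavelength). This count does not depend on Z.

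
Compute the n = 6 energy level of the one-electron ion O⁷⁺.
-24.187911 eV

For hydrogen-like ions, the energy levels scale with Z²:
E_n = -13.6057 Z² / n² eV

For O⁷⁺ (Z = 8) at n = 6:
E_6 = -13.6057 × 8² / 6²
E_6 = -13.6057 × 64 / 36
E_6 = -870.7648 / 36
E_6 = -24.187911 eV

The energy is 64 times more negative than hydrogen at the same n due to the stronger nuclear charge.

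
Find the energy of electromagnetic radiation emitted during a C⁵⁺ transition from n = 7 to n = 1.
479.80918 eV

The energy levels are E_n = -13.6057 Z² eV / n².

Energy at n = 7: E_7 = -13.6057 × 6² / 7² = -9.99602449 eV
Energy at n = 1: E_1 = -13.6057 × 6² / 1² = -489.80520000 eV

For emission (electron falling to lower state), the photon energy is:
E_photon = E_7 - E_1 = |-9.99602449 - (-489.80520000)|
E_photon = 479.80918 eV

This energy is carried away by the emitted photon.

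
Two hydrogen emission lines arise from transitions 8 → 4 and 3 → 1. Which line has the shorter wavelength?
3 → 1

Calculate the energy for each transition:

Transition 8 → 4:
ΔE₁ = |E_4 - E_8| = |-13.6057/4² - (-13.6057/8²)|
ΔE₁ = |-0.85035625 - (-0.21258906)| = 0.63777 eV

Transition 3 → 1:
ΔE₂ = |E_1 - E_3| = |-13.6057/1² - (-13.6057/3²)|
ΔE₂ = |-13.60570000 - (-1.51174444)| = 12.09396 eV

Since 12.09396 eV > 0.63777 eV, the transition 3 → 1 emits the more energetic photon.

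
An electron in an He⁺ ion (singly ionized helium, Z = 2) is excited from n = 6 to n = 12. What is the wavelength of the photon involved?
1093.51816 nm

First, find the transition energy using E_n = -13.6057 Z² / n² eV:
E_6 = -13.6057 × 2² / 6² = -1.5117444444 eV
E_12 = -13.6057 × 2² / 12² = -0.3779361111 eV

Photon energy: |ΔE| = |E_12 - E_6| = 1.1338083333 eV

Convert to wavelength using E = hc/λ with hc = 1239.84 eV·nm:
λ = hc/E = 1239.84 eV·nm / 1.1338083333 eV
λ = 1093.51816 nm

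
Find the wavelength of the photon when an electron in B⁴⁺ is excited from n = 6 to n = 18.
147.62495 nm

First, find the transition energy using E_n = -13.6057 Z² / n² eV:
E_6 = -13.6057 × 5² / 6² = -9.448402778 eV
E_18 = -13.6057 × 5² / 18² = -1.049822531 eV

Photon energy: |ΔE| = |E_18 - E_6| = 8.398580247 eV

Convert to wavelength using E = hc/λ with hc = 1239.84 eV·nm:
λ = hc/E = 1239.84 eV·nm / 8.398580247 eV
λ = 147.62495 nm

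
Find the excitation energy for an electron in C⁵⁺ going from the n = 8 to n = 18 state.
6.14 eV

The energy levels of a hydrogen-like atom are E_n = -13.6057 Z² eV / n².

Energy at n = 8: E_8 = -13.6057 × 6² / 8² = -7.65321 eV
Energy at n = 18: E_18 = -13.6057 × 6² / 18² = -1.51174 eV

The excitation energy is the difference:
ΔE = E_18 - E_8
ΔE = -1.51174 - (-7.65321)
ΔE = 6.14 eV

Since this is positive, energy must be absorbed (photon absorption).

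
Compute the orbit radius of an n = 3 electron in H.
0.4763 nm (or 4.7626 Å)

The Bohr radius formula is:
r_n = n² a₀ / Z

where a₀ = 0.0529177 nm is the Bohr radius.

For H (Z = 1) at n = 3:
r_3 = 3² × 0.0529177 nm / 1
r_3 = 9 × 0.0529177 nm / 1
r_3 = 0.47626 nm / 1
r_3 = 0.4763 nm

The electron orbits at approximately 0.4763 nm from the nucleus.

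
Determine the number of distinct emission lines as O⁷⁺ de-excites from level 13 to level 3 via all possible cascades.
55

The electron can occupy levels n = 3, 4, ..., 13 during de-excitation — that is m = 13 - 3 + 1 = 11 distinct levels.

The number of distinct spectral lines equals the number of ways to choose 2 of these m levels (each pair gives one possible emission transition):

Number of lines = m(m-1)/2 = 11×10/2 = 55

These correspond to all possible transitions between the 11 levels:
13 → 12, 13 → 11, 13 → 10, 13 → 9, 13 → 8, 13 → 7, 13 → 6, 13 → 5...

Each transition produces a photon with a unique energy (and thus wavelength). This count does not depend on Z.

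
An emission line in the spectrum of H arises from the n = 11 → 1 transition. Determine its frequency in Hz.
3.263e+15 Hz

First, find the transition energy:
E_11 = -13.6057 / 11² = -0.11244380 eV
E_1 = -13.6057 / 1² = -13.60570000 eV
|ΔE| = |E_1 - E_11| = 13.49325620 eV

Convert to Joules: E = 13.49325620 eV × (1.602177 × 10⁻¹⁹ J/eV) = 2.16186e-18 J

Using E = hf:
f = E/h = 2.16186e-18 J / (6.62607 × 10⁻³⁴ J·s)
f = 3.263e+15 Hz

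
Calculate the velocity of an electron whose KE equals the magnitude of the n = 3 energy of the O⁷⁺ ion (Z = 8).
5.83385e+06 m/s (or 1.94596% of c)

The binding energy at n = 3 for O⁷⁺ is:
E_3 = -13.6057 × 8²/3² = -96.7516444 eV
|E_3| = 96.7516444 eV

Convert to Joules:
KE = 96.7516444 eV × (1.602177 × 10⁻¹⁹ J/eV) = 1.5501326e-17 J

Using KE = ½mv²:
v = √(2·KE/m_e)
v = √(2 × 1.5501326e-17 J / 9.10938 × 10⁻³¹ kg)
v = 5.83385e+06 m/s

This is approximately 1.94596% the speed of light.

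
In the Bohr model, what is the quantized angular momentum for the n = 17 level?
1.7928e-33 J·s (or 17ℏ)

In the Bohr model, angular momentum is quantized:
L = nℏ

where ℏ = h/(2π) = 1.054572e-34 J·s

For n = 17:
L = 17 × 1.054572e-34 J·s
L = 1.7928e-33 J·s

This can also be written as L = 17ℏ.
The angular momentum is an integer multiple of the reduced Planck constant.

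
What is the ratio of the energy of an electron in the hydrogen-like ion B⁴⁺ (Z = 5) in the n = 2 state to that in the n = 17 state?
72.2500

Using E_n = -13.6057 Z² / n² eV with Z = 5:

E_2 = -13.6057 × 5² / 2² = -340.1425 / 4 = -85.0356250000 eV
E_17 = -13.6057 × 5² / 17² = -340.1425 / 289 = -1.1769636678 eV

The ratio is:
E_2/E_17 = (-85.0356250000) / (-1.1769636678)
E_2/E_17 = (-340.1425/4) / (-340.1425/289)
E_2/E_17 = 289/4
E_2/E_17 = 72.2500
(Note: the Z² factors cancel in the ratio.)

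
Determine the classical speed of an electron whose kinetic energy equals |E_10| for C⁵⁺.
1.31e+06 m/s (or 0.43784% of c)

The binding energy at n = 10 for C⁵⁺ is:
E_10 = -13.6057 × 6²/10² = -4.8980520 eV
|E_10| = 4.8980520 eV

Convert to Joules:
KE = 4.8980520 eV × (1.602177 × 10⁻¹⁹ J/eV) = 7.8475e-19 J

Using KE = ½mv²:
v = √(2·KE/m_e)
v = √(2 × 7.8475e-19 J / 9.10938 × 10⁻³¹ kg)
v = 1.31e+06 m/s

This is approximately 0.43784% the speed of light.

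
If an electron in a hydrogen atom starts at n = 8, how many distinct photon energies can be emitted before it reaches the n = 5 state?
6

The electron can occupy levels n = 5, 6, ..., 8 during de-excitation — that is m = 8 - 5 + 1 = 4 distinct levels.

The number of distinct spectral lines equals the number of ways to choose 2 of these m levels (each pair gives one possible emission transition):

Number of lines = m(m-1)/2 = 4×3/2 = 6

These correspond to all possible transitions between the 4 levels:
8 → 7, 8 → 6, 8 → 5, 7 → 6, 7 → 5, 6 → 5

Each transition produces a photon with a unique energy (and thus wavelength). This count does not depend on Z.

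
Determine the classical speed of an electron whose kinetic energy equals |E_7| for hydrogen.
3.1253e+05 m/s (or 0.1042% of c)

The binding energy at n = 7 for hydrogen is:
E_7 = -13.6057/7² = -0.27766735 eV
|E_7| = 0.27766735 eV

Convert to Joules:
KE = 0.27766735 eV × (1.602177 × 10⁻¹⁹ J/eV) = 4.448722e-20 J

Using KE = ½mv²:
v = √(2·KE/m_e)
v = √(2 × 4.448722e-20 J / 9.10938 × 10⁻³¹ kg)
v = 3.1253e+05 m/s

This is approximately 0.1042% the speed of light.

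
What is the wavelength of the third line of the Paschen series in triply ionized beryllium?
68.3449 nm

The lines of a series are numbered from the longest wavelength (smallest ΔE) outward; the third line is the transition from n = n_f + 3 to n_f.
The Paschen series has all transitions ending at n_f = 3.

For Be³⁺ (Z = 4), the third line (γ-line) is the jump from n = 6 to n = 3:
E_6 = -13.6057 × 4² / 6² = -6.046978 eV
E_3 = -13.6057 × 4² / 3² = -24.187911 eV
ΔE = E_6 - E_3 = 18.140933 eV

λ = hc/E = 1239.84 eV·nm / 18.140933 eV
λ = 68.3449 nm

This is the γ-line of the Paschen series in Be³⁺.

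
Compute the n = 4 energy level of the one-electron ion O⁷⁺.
-54.42 eV

For hydrogen-like ions, the energy levels scale with Z²:
E_n = -13.6057 Z² / n² eV

For O⁷⁺ (Z = 8) at n = 4:
E_4 = -13.6057 × 8² / 4²
E_4 = -13.6057 × 64 / 16
E_4 = -870.7648 / 16
E_4 = -54.42 eV

The energy is 64 times more negative than hydrogen at the same n due to the stronger nuclear charge.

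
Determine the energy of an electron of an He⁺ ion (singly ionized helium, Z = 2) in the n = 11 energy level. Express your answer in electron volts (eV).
-0.450 eV

The energy levels of a hydrogen-like atom are given by:
E_n = -13.6057 Z² / n² eV  (with Z = 2 for He⁺)

For n = 11:
E_11 = -13.6057 × 2² / 11²
E_11 = -13.6057 × 4 / 121
E_11 = -0.450 eV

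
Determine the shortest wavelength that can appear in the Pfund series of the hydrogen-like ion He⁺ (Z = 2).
569.540707 nm

The series limit corresponds to the transition from n = ∞ to n = 5.
This is the highest energy (shortest wavelength) transition in the Pfund series.

E_∞ = 0 eV
E_5 = -13.6057 × 2² / 5² = -2.1769120000 eV

Energy at series limit:
ΔE = E_∞ - E_5 = 0 - (-2.1769120000) = 2.1769120000 eV
λ = hc/E = 1239.84 eV·nm / 2.1769120000 eV = 569.540707 nm

This energy equals the ionization energy from the n = 5 state of He⁺.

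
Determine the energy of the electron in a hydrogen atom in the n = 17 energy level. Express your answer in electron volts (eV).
-0.05 eV

The energy levels of a hydrogen-like atom are given by:
E_n = -13.6057 eV / n²

For n = 17:
E_17 = -13.6057 eV / 17²
E_17 = -13.6057 eV / 289
E_17 = -0.05 eV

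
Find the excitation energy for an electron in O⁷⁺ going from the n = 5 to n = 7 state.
17.05988 eV

The energy levels of a hydrogen-like atom are E_n = -13.6057 Z² eV / n².

Energy at n = 5: E_5 = -13.6057 × 8² / 5² = -34.83059200 eV
Energy at n = 7: E_7 = -13.6057 × 8² / 7² = -17.77071020 eV

The excitation energy is the difference:
ΔE = E_7 - E_5
ΔE = -17.77071020 - (-34.83059200)
ΔE = 17.05988 eV

Since this is positive, energy must be absorbed (photon absorption).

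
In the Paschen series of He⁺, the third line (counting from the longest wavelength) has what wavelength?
273.380 nm

The lines of a series are numbered from the longest wavelength (smallest ΔE) outward; the third line is the transition from n = n_f + 3 to n_f.
The Paschen series has all transitions ending at n_f = 3.

For He⁺ (Z = 2), the third line (γ-line) is the jump from n = 6 to n = 3:
E_6 = -13.6057 × 2² / 6² = -1.5117444 eV
E_3 = -13.6057 × 2² / 3² = -6.0469778 eV
ΔE = E_6 - E_3 = 4.5352334 eV

λ = hc/E = 1239.84 eV·nm / 4.5352334 eV
λ = 273.380 nm

This is the γ-line of the Paschen series in He⁺.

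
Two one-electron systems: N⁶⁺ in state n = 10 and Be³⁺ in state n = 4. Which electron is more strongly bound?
Be³⁺ at n = 4 (E = -13.6057 eV)

Using E_n = -13.6057 Z² / n² eV:

N⁶⁺ (Z = 7) at n = 10:
E = -13.6057 × 7² / 10² = -13.6057 × 49 / 100 = -6.6667930 eV

Be³⁺ (Z = 4) at n = 4:
E = -13.6057 × 4² / 4² = -13.6057 × 16 / 16 = -13.6057000 eV

Since -13.6057000 eV < -6.6667930 eV,
Be³⁺ at n = 4 is more tightly bound (requires more energy to ionize).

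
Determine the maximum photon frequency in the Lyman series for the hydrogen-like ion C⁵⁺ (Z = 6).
1.18e+17 Hz

The series limit corresponds to the transition from n = ∞ to n = 1.
This is the highest energy (shortest wavelength) transition in the Lyman series.

E_∞ = 0 eV
E_1 = -13.6057 × 6² / 1² = -489.8052000 eV

Energy at series limit:
ΔE = E_∞ - E_1 = 0 - (-489.8052000) = 489.8052000 eV
E = 489.8052000 eV × (1.602177 × 10⁻¹⁹ J/eV) = 7.8475e-17 J
f = E/h = 7.8475e-17 J / (6.62607 × 10⁻³⁴ J·s) = 1.18e+17 Hz

This energy equals the ionization energy from the n = 1 state of C⁵⁺.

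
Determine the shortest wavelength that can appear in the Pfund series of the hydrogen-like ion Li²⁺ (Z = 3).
253.12920 nm

The series limit corresponds to the transition from n = ∞ to n = 5.
This is the highest energy (shortest wavelength) transition in the Pfund series.

E_∞ = 0 eV
E_5 = -13.6057 × 3² / 5² = -4.898052000 eV

Energy at series limit:
ΔE = E_∞ - E_5 = 0 - (-4.898052000) = 4.898052000 eV
λ = hc/E = 1239.84 eV·nm / 4.898052000 eV = 253.12920 nm

This energy equals the ionization energy from the n = 5 state of Li²⁺.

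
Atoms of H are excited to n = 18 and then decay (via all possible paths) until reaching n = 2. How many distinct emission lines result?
136

The electron can occupy levels n = 2, 3, ..., 18 during de-excitation — that is m = 18 - 2 + 1 = 17 distinct levels.

The number of distinct spectral lines equals the number of ways to choose 2 of these m levels (each pair gives one possible emission transition):

Number of lines = m(m-1)/2 = 17×16/2 = 136

These correspond to all possible transitions between the 17 levels:
18 → 17, 18 → 16, 18 → 15, 18 → 14, 18 → 13, 18 → 12, 18 → 11, 18 → 10...

Each transition produces a photon with a unique energy (and thus wavelength). This count does not depend on Z.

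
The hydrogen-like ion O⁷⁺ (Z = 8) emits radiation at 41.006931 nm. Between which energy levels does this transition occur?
n = 6 → n = 4

First, find the photon energy from the wavelength (hc = 1239.84 eV·nm):
E = hc/λ = 1239.84 eV·nm / 41.006931 nm = 30.234889 eV

The energy levels of O⁷⁺ satisfy E_n = -13.6057 × 8² / n² eV, so an emission n_i → n_f releases
ΔE = 13.6057 × 8² × (1/n_f² − 1/n_i²) eV.

Setting ΔE equal to the photon energy:
1/n_f² − 1/n_i² = 30.234889 / (13.6057 × 8²) = 0.034722222

Since 1/n_i² must be positive, we need 1/n_f² > 0.034722222, i.e. n_f ≤ 5. For each allowed n_f, solve n_i = (1/n_f² − 0.034722222)^(−1/2) and check whether it is a whole number:
  n_f = 1: 1/n_i² = 1.000000000 − 0.034722222 = 0.965277778 → n_i = 1.018  (not an integer) ✗
  n_f = 2: 1/n_i² = 0.250000000 − 0.034722222 = 0.215277778 → n_i = 2.155  (not an integer) ✗
  n_f = 3: 1/n_i² = 0.111111111 − 0.034722222 = 0.076388889 → n_i = 3.618  (not an integer) ✗
  n_f = 4: 1/n_i² = 0.062500000 − 0.034722222 = 0.027777778 → n_i = 6.000  → integer, n_i = 6 ✓
  n_f = 5: 1/n_i² = 0.040000000 − 0.034722222 = 0.005277778 → n_i = 13.765  (not an integer) ✗

Only n_f = 4 gives an integer upper level, n_i = 6.

The transition is from n = 6 to n = 4 (emission).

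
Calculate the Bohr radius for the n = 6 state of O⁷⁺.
0.2381 nm (or 2.3813 Å)

The Bohr radius formula is:
r_n = n² a₀ / Z

where a₀ = 0.0529177 nm is the Bohr radius.

For O⁷⁺ (Z = 8) at n = 6:
r_6 = 6² × 0.0529177 nm / 8
r_6 = 36 × 0.0529177 nm / 8
r_6 = 1.90504 nm / 8
r_6 = 0.2381 nm

The electron orbits at approximately 0.2381 nm from the nucleus.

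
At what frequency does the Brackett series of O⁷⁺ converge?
1.32e+16 Hz

The series limit corresponds to the transition from n = ∞ to n = 4.
This is the highest energy (shortest wavelength) transition in the Brackett series.

E_∞ = 0 eV
E_4 = -13.6057 × 8² / 4² = -54.422800 eV

Energy at series limit:
ΔE = E_∞ - E_4 = 0 - (-54.422800) = 54.422800 eV
E = 54.422800 eV × (1.602177 × 10⁻¹⁹ J/eV) = 8.7195e-18 J
f = E/h = 8.7195e-18 J / (6.62607 × 10⁻³⁴ J·s) = 1.32e+16 Hz

This energy equals the ionization energy from the n = 4 state of O⁷⁺.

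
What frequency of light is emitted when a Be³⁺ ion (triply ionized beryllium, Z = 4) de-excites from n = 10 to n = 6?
9.3578e+14 Hz

First, find the transition energy:
E_10 = -13.6057 × 4² / 10² = -2.1769120 eV
E_6 = -13.6057 × 4² / 6² = -6.0469778 eV
|ΔE| = |E_6 - E_10| = 3.8700658 eV

Convert to Joules: E = 3.8700658 eV × (1.602177 × 10⁻¹⁹ J/eV) = 6.200530e-19 J

Using E = hf:
f = E/h = 6.200530e-19 J / (6.62607 × 10⁻³⁴ J·s)
f = 9.3578e+14 Hz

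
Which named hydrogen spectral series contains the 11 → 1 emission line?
Lyman series

The spectral series in hydrogen are named based on the final (lower) energy level:
- Lyman series: n_final = 1 (ultraviolet)
- Balmer series: n_final = 2 (visible/near-UV)
- Paschen series: n_final = 3 (infrared)
- Brackett series: n_final = 4 (infrared)
- Pfund series: n_final = 5 (far infrared)

Since this transition ends at n = 1, it belongs to the Lyman series.

For reference, this 11 → 1 line has photon energy
ΔE = 13.6057 eV × (1/1² - 1/11²) = 13.49326 eV,
corresponding to wavelength λ = hc/ΔE = 1239.84 eV·nm / 13.49326 eV = 91.886 nm in the ultraviolet region.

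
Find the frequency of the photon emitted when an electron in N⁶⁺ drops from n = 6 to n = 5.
1.97025e+15 Hz

First, find the transition energy:
E_6 = -13.6057 × 7² / 6² = -18.51886944 eV
E_5 = -13.6057 × 7² / 5² = -26.66717200 eV
|ΔE| = |E_5 - E_6| = 8.14830256 eV

Convert to Joules: E = 8.14830256 eV × (1.602177 × 10⁻¹⁹ J/eV) = 1.3055023e-18 J

Using E = hf:
f = E/h = 1.3055023e-18 J / (6.62607 × 10⁻³⁴ J·s)
f = 1.97025e+15 Hz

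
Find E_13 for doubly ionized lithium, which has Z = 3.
-0.72456 eV

For hydrogen-like ions, the energy levels scale with Z²:
E_n = -13.6057 Z² / n² eV

For Li²⁺ (Z = 3) at n = 13:
E_13 = -13.6057 × 3² / 13²
E_13 = -13.6057 × 9 / 169
E_13 = -122.4513 / 169
E_13 = -0.72456 eV

The energy is 9 times more negative than hydrogen at the same n due to the stronger nuclear charge.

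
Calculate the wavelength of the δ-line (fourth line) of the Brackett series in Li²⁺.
216.003587 nm

The lines of a series are numbered from the longest wavelength (smallest ΔE) outward; the fourth line is the transition from n = n_f + 4 to n_f.
The Brackett series has all transitions ending at n_f = 4.

For Li²⁺ (Z = 3), the fourth line (δ-line) is the jump from n = 8 to n = 4:
E_8 = -13.6057 × 3² / 8² = -1.9133015625 eV
E_4 = -13.6057 × 3² / 4² = -7.6532062500 eV
ΔE = E_8 - E_4 = 5.7399046875 eV

λ = hc/E = 1239.84 eV·nm / 5.7399046875 eV
λ = 216.003587 nm

This is the δ-line of the Brackett series in Li²⁺.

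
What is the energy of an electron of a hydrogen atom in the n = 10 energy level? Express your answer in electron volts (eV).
-0.14 eV

The energy levels of a hydrogen-like atom are given by:
E_n = -13.6057 eV / n²

For n = 10:
E_10 = -13.6057 eV / 10²
E_10 = -13.6057 eV / 100
E_10 = -0.14 eV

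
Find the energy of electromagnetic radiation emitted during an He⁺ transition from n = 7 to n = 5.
1.07 eV

The energy levels are E_n = -13.6057 Z² eV / n².

Energy at n = 7: E_7 = -13.6057 × 2² / 7² = -1.11067 eV
Energy at n = 5: E_5 = -13.6057 × 2² / 5² = -2.17691 eV

For emission (electron falling to lower state), the photon energy is:
E_photon = E_7 - E_5 = |-1.11067 - (-2.17691)|
E_photon = 1.07 eV

This energy is carried away by the emitted photon.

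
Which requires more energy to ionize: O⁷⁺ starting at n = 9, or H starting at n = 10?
O⁷⁺ at n = 9 (E = -10.7502 eV)

Using E_n = -13.6057 Z² / n² eV:

O⁷⁺ (Z = 8) at n = 9:
E = -13.6057 × 8² / 9² = -13.6057 × 64 / 81 = -10.7501827 eV

H (Z = 1) at n = 10:
E = -13.6057 × 1² / 10² = -13.6057 × 1 / 100 = -0.1360570 eV

Since -10.7501827 eV < -0.1360570 eV,
O⁷⁺ at n = 9 is more tightly bound (requires more energy to ionize).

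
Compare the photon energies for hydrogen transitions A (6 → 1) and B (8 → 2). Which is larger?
6 → 1

Calculate the energy for each transition:

Transition 6 → 1:
ΔE₁ = |E_1 - E_6| = |-13.6057/1² - (-13.6057/6²)|
ΔE₁ = |-13.60570000 - (-0.37793611)| = 13.22776 eV

Transition 8 → 2:
ΔE₂ = |E_2 - E_8| = |-13.6057/2² - (-13.6057/8²)|
ΔE₂ = |-3.40142500 - (-0.21258906)| = 3.18884 eV

Since 13.22776 eV > 3.18884 eV, the transition 6 → 1 emits the more energetic photon.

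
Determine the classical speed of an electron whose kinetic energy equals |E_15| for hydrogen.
1.458e+05 m/s (or 0.0486% of c)

The binding energy at n = 15 for hydrogen is:
E_15 = -13.6057/15² = -0.06046978 eV
|E_15| = 0.06046978 eV

Convert to Joules:
KE = 0.06046978 eV × (1.602177 × 10⁻¹⁹ J/eV) = 9.68833e-21 J

Using KE = ½mv²:
v = √(2·KE/m_e)
v = √(2 × 9.68833e-21 J / 9.10938 × 10⁻³¹ kg)
v = 1.458e+05 m/s

This is approximately 0.0486% the speed of light.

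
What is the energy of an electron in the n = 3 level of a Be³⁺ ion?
-24.18791 eV

For hydrogen-like ions, the energy levels scale with Z²:
E_n = -13.6057 Z² / n² eV

For Be³⁺ (Z = 4) at n = 3:
E_3 = -13.6057 × 4² / 3²
E_3 = -13.6057 × 16 / 9
E_3 = -217.6912 / 9
E_3 = -24.18791 eV

The energy is 16 times more negative than hydrogen at the same n due to the stronger nuclear charge.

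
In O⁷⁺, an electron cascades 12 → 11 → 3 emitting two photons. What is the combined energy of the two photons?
90.705 eV

The energy levels of O⁷⁺ are E_n = -13.6057 × 8² / n² eV.

First transition (12 → 11):
ΔE₁ = |E_11 - E_12|
ΔE₁ = |-7.196403306 - (-6.046977778)| = 1.149426 eV

Second transition (11 → 3):
ΔE₂ = |E_3 - E_11|
ΔE₂ = |-96.751644444 - (-7.196403306)| = 89.555241 eV

Total energy released:
E_total = ΔE₁ + ΔE₂ = 1.149426 + 89.555241 = 90.705 eV

Note: This equals the direct transition 12 → 3: 90.705 eV ✓
Energy is conserved regardless of the path taken.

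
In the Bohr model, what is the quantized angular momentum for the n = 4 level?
4.22e-34 J·s (or 4ℏ)

In the Bohr model, angular momentum is quantized:
L = nℏ

where ℏ = h/(2π) = 1.0546e-34 J·s

For n = 4:
L = 4 × 1.0546e-34 J·s
L = 4.22e-34 J·s

This can also be written as L = 4ℏ.
The angular momentum is an integer multiple of the reduced Planck constant.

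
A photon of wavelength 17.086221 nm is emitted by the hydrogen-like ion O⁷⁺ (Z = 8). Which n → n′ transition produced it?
n = 6 → n = 3

First, find the photon energy from the wavelength (hc = 1239.84 eV·nm):
E = hc/λ = 1239.84 eV·nm / 17.086221 nm = 72.563734 eV

The energy levels of O⁷⁺ satisfy E_n = -13.6057 × 8² / n² eV, so an emission n_i → n_f releases
ΔE = 13.6057 × 8² × (1/n_f² − 1/n_i²) eV.

Setting ΔE equal to the photon energy:
1/n_f² − 1/n_i² = 72.563734 / (13.6057 × 8²) = 0.083333334

Since 1/n_i² must be positive, we need 1/n_f² > 0.083333334, i.e. n_f ≤ 3. For each allowed n_f, solve n_i = (1/n_f² − 0.083333334)^(−1/2) and check whether it is a whole number:
  n_f = 1: 1/n_i² = 1.000000000 − 0.083333334 = 0.916666666 → n_i = 1.044  (not an integer) ✗
  n_f = 2: 1/n_i² = 0.250000000 − 0.083333334 = 0.166666666 → n_i = 2.449  (not an integer) ✗
  n_f = 3: 1/n_i² = 0.111111111 − 0.083333334 = 0.027777777 → n_i = 6.000  → integer, n_i = 6 ✓

Only n_f = 3 gives an integer upper level, n_i = 6.

The transition is from n = 6 to n = 3 (emission).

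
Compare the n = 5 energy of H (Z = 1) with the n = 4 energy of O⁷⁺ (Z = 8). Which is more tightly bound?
O⁷⁺ at n = 4 (E = -54.422800 eV)

Using E_n = -13.6057 Z² / n² eV:

H (Z = 1) at n = 5:
E = -13.6057 × 1² / 5² = -13.6057 × 1 / 25 = -0.544228000 eV

O⁷⁺ (Z = 8) at n = 4:
E = -13.6057 × 8² / 4² = -13.6057 × 64 / 16 = -54.422800000 eV

Since -54.422800000 eV < -0.544228000 eV,
O⁷⁺ at n = 4 is more tightly bound (requires more energy to ionize).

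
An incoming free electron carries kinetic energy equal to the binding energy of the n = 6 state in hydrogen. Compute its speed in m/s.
3.6462e+05 m/s (or 0.12162% of c)

The binding energy at n = 6 for hydrogen is:
E_6 = -13.6057/6² = -0.37793611 eV
|E_6| = 0.37793611 eV

Convert to Joules:
KE = 0.37793611 eV × (1.602177 × 10⁻¹⁹ J/eV) = 6.055205e-20 J

Using KE = ½mv²:
v = √(2·KE/m_e)
v = √(2 × 6.055205e-20 J / 9.10938 × 10⁻³¹ kg)
v = 3.6462e+05 m/s

This is approximately 0.12162% the speed of light.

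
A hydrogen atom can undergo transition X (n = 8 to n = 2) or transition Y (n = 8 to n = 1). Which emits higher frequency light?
8 → 1

Calculate the energy for each transition:

Transition 8 → 2:
ΔE₁ = |E_2 - E_8| = |-13.6057/2² - (-13.6057/8²)|
ΔE₁ = |-3.40142500000 - (-0.21258906250)| = 3.18883594 eV

Transition 8 → 1:
ΔE₂ = |E_1 - E_8| = |-13.6057/1² - (-13.6057/8²)|
ΔE₂ = |-13.60570000000 - (-0.21258906250)| = 13.39311094 eV

Since 13.39311094 eV > 3.18883594 eV, the transition 8 → 1 emits the more energetic photon.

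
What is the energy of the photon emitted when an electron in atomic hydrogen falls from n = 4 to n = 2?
2.55107 eV

The energy levels are E_n = -13.6057 eV / n².

Energy at n = 4: E_4 = -13.6057 / 4² = -0.85035625 eV
Energy at n = 2: E_2 = -13.6057 / 2² = -3.40142500 eV

For emission (electron falling to lower state), the photon energy is:
E_photon = E_4 - E_2 = |-0.85035625 - (-3.40142500)|
E_photon = 2.55107 eV

This energy is carried away by the emitted photon.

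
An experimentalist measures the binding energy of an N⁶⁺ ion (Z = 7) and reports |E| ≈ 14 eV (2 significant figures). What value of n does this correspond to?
n = 7

The exact energy levels follow E_n = -13.6057 Z² / n² eV with Z = 7.

The measured value (-14 eV) is reported to only 2 significant figures, so we must test candidate n values and see which one matches to that precision.

Candidate energies:
  n = 5:  E = -13.6057 × 7² / 5² = -26.66717 eV
  n = 6:  E = -13.6057 × 7² / 6² = -18.51887 eV
  n = 7:  E = -13.6057 × 7² / 7² = -13.60570 eV  ← matches
  n = 8:  E = -13.6057 × 7² / 8² = -10.41686 eV
  n = 9:  E = -13.6057 × 7² / 9² = -8.23061 eV

Checking against the measurement of -14 eV (2 sig figs), only n = 7 agrees:
E_7 = -13.60570 eV, which rounds to -14 eV ✓

Therefore n = 7.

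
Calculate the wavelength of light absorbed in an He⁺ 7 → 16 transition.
1380.54 nm

First, find the transition energy using E_n = -13.6057 Z² / n² eV:
E_7 = -13.6057 × 2² / 7² = -1.11066939 eV
E_16 = -13.6057 × 2² / 16² = -0.21258906 eV

Photon energy: |ΔE| = |E_16 - E_7| = 0.89808033 eV

Convert to wavelength using E = hc/λ with hc = 1239.84 eV·nm:
λ = hc/E = 1239.84 eV·nm / 0.89808033 eV
λ = 1380.54 nm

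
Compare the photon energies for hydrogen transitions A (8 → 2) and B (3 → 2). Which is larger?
8 → 2

Calculate the energy for each transition:

Transition 8 → 2:
ΔE₁ = |E_2 - E_8| = |-13.6057/2² - (-13.6057/8²)|
ΔE₁ = |-3.401425000000 - (-0.212589062500)| = 3.188835938 eV

Transition 3 → 2:
ΔE₂ = |E_2 - E_3| = |-13.6057/2² - (-13.6057/3²)|
ΔE₂ = |-3.401425000000 - (-1.511744444444)| = 1.889680556 eV

Since 3.188835938 eV > 1.889680556 eV, the transition 8 → 2 emits the more energetic photon.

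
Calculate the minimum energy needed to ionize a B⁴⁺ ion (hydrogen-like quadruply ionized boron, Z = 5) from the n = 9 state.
4.199290 eV

The ionization energy is the energy needed to remove the electron completely (n → ∞).

For a hydrogen-like ion with Z = 5, E_n = -13.6057 Z² / n² eV.

At n = 9: E_9 = -13.6057 × 5² / 9² = -4.199290123 eV
At n = ∞: E_∞ = 0 eV

Ionization energy = E_∞ - E_9 = 0 - (-4.199290123) = 4.199290123 eV
Ionization energy ≈ 4.199290 eV

This is also called the binding energy of the electron in state n = 9.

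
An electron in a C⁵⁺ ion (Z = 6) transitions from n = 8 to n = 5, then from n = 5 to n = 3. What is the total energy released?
46.769594 eV

The energy levels of C⁵⁺ are E_n = -13.6057 × 6² / n² eV.

First transition (8 → 5):
ΔE₁ = |E_5 - E_8|
ΔE₁ = |-19.592208000000 - (-7.653206250000)| = 11.939001750 eV

Second transition (5 → 3):
ΔE₂ = |E_3 - E_5|
ΔE₂ = |-54.422800000000 - (-19.592208000000)| = 34.830592000 eV

Total energy released:
E_total = ΔE₁ + ΔE₂ = 11.939001750 + 34.830592000 = 46.769594 eV

Note: This equals the direct transition 8 → 3: 46.769594 eV ✓
Energy is conserved regardless of the path taken.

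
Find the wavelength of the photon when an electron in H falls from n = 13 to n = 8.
9386.89873 nm

First, find the transition energy using E_n = -13.6057 / n² eV:
E_13 = -13.6057 / 13² = -0.08050710059 eV
E_8 = -13.6057 / 8² = -0.21258906250 eV

Photon energy: |ΔE| = |E_8 - E_13| = 0.13208196191 eV

Convert to wavelength using E = hc/λ with hc = 1239.84 eV·nm:
λ = hc/E = 1239.84 eV·nm / 0.13208196191 eV
λ = 9386.89873 nm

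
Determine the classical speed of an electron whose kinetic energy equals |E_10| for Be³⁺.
8.75077e+05 m/s (or 0.29% of c)

The binding energy at n = 10 for Be³⁺ is:
E_10 = -13.6057 × 4²/10² = -2.17691200 eV
|E_10| = 2.17691200 eV

Convert to Joules:
KE = 2.17691200 eV × (1.602177 × 10⁻¹⁹ J/eV) = 3.4877983e-19 J

Using KE = ½mv²:
v = √(2·KE/m_e)
v = √(2 × 3.4877983e-19 J / 9.10938 × 10⁻³¹ kg)
v = 8.75077e+05 m/s

This is approximately 0.29% the speed of light.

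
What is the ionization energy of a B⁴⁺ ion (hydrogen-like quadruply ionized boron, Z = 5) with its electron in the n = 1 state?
340.14250 eV

The ionization energy is the energy needed to remove the electron completely (n → ∞).

For a hydrogen-like ion with Z = 5, E_n = -13.6057 Z² / n² eV.

At n = 1: E_1 = -13.6057 × 5² / 1² = -340.14250000 eV
At n = ∞: E_∞ = 0 eV

Ionization energy = E_∞ - E_1 = 0 - (-340.14250000) = 340.14250000 eV
Ionization energy ≈ 340.14250 eV

This is also called the binding energy of the electron in state n = 1.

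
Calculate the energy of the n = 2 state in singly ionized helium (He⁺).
-13.606 eV

For hydrogen-like ions, the energy levels scale with Z²:
E_n = -13.6057 Z² / n² eV

For He⁺ (Z = 2) at n = 2:
E_2 = -13.6057 × 2² / 2²
E_2 = -13.6057 × 4 / 4
E_2 = -54.4228 / 4
E_2 = -13.606 eV

The energy is 4 times more negative than hydrogen at the same n due to the stronger nuclear charge.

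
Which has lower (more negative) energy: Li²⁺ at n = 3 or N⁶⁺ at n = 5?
N⁶⁺ at n = 5 (E = -26.67 eV)

Using E_n = -13.6057 Z² / n² eV:

Li²⁺ (Z = 3) at n = 3:
E = -13.6057 × 3² / 3² = -13.6057 × 9 / 9 = -13.60570 eV

N⁶⁺ (Z = 7) at n = 5:
E = -13.6057 × 7² / 5² = -13.6057 × 49 / 25 = -26.66717 eV

Since -26.66717 eV < -13.60570 eV,
N⁶⁺ at n = 5 is more tightly bound (requires more energy to ionize).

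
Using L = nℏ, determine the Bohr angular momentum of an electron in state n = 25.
2.6364e-33 J·s (or 25ℏ)

In the Bohr model, angular momentum is quantized:
L = nℏ

where ℏ = h/(2π) = 1.054572e-34 J·s

For n = 25:
L = 25 × 1.054572e-34 J·s
L = 2.6364e-33 J·s

This can also be written as L = 25ℏ.
The angular momentum is an integer multiple of the reduced Planck constant.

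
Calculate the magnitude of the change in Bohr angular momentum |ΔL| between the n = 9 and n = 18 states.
9.4911e-34 J·s (or 9ℏ)

In the Bohr model, L_n = nℏ where ℏ = 1.054572e-34 J·s.

L_18 = 18ℏ = 1.898230e-33 J·s
L_9 = 9ℏ = 9.491148e-34 J·s

ΔL = L_18 - L_9 = (18 - 9)ℏ = 9ℏ
ΔL = 9 × 1.054572e-34 J·s = 9.4911e-34 J·s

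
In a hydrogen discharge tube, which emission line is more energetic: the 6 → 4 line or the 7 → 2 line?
7 → 2

Calculate the energy for each transition:

Transition 6 → 4:
ΔE₁ = |E_4 - E_6| = |-13.6057/4² - (-13.6057/6²)|
ΔE₁ = |-0.850356250000 - (-0.377936111111)| = 0.472420139 eV

Transition 7 → 2:
ΔE₂ = |E_2 - E_7| = |-13.6057/2² - (-13.6057/7²)|
ΔE₂ = |-3.401425000000 - (-0.277667346939)| = 3.123757653 eV

Since 3.123757653 eV > 0.472420139 eV, the transition 7 → 2 emits the more energetic photon.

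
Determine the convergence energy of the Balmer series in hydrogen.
3.401 eV

The series limit corresponds to the transition from n = ∞ to n = 2.
This is the highest energy (shortest wavelength) transition in the Balmer series.

E_∞ = 0 eV
E_2 = -13.6057 / 2² = -3.401 eV

Energy at series limit:
ΔE = E_∞ - E_2 = 0 - (-3.401) = 3.401 eV

This energy equals the ionization energy from the n = 2 state of hydrogen.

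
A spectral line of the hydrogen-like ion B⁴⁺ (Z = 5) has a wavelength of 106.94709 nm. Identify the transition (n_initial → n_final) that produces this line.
n = 13 → n = 5

First, find the photon energy from the wavelength (hc = 1239.84 eV·nm):
E = hc/λ = 1239.84 eV·nm / 106.94709 nm = 11.593022 eV

The energy levels of B⁴⁺ satisfy E_n = -13.6057 × 5² / n² eV, so an emission n_i → n_f releases
ΔE = 13.6057 × 5² × (1/n_f² − 1/n_i²) eV.

Setting ΔE equal to the photon energy:
1/n_f² − 1/n_i² = 11.593022 / (13.6057 × 5²) = 0.034082839

Since 1/n_i² must be positive, we need 1/n_f² > 0.034082839, i.e. n_f ≤ 5. For each allowed n_f, solve n_i = (1/n_f² − 0.034082839)^(−1/2) and check whether it is a whole number:
  n_f = 1: 1/n_i² = 1.000000000 − 0.034082839 = 0.965917161 → n_i = 1.017  (not an integer) ✗
  n_f = 2: 1/n_i² = 0.250000000 − 0.034082839 = 0.215917161 → n_i = 2.152  (not an integer) ✗
  n_f = 3: 1/n_i² = 0.111111111 − 0.034082839 = 0.077028272 → n_i = 3.603  (not an integer) ✗
  n_f = 4: 1/n_i² = 0.062500000 − 0.034082839 = 0.028417161 → n_i = 5.932  (not an integer) ✗
  n_f = 5: 1/n_i² = 0.040000000 − 0.034082839 = 0.005917161 → n_i = 13.000  → integer, n_i = 13 ✓

Only n_f = 5 gives an integer upper level, n_i = 13.

The transition is from n = 13 to n = 5 (emission).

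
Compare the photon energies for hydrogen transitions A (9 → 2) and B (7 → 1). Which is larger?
7 → 1

Calculate the energy for each transition:

Transition 9 → 2:
ΔE₁ = |E_2 - E_9| = |-13.6057/2² - (-13.6057/9²)|
ΔE₁ = |-3.401425000000 - (-0.167971604938)| = 3.233453395 eV

Transition 7 → 1:
ΔE₂ = |E_1 - E_7| = |-13.6057/1² - (-13.6057/7²)|
ΔE₂ = |-13.605700000000 - (-0.277667346939)| = 13.328032653 eV

Since 13.328032653 eV > 3.233453395 eV, the transition 7 → 1 emits the more energetic photon.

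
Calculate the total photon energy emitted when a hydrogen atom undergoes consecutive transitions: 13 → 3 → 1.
13.525193 eV

The energy levels of hydrogen are E_n = -13.6057 / n² eV.

First transition (13 → 3):
ΔE₁ = |E_3 - E_13|
ΔE₁ = |-1.511744444444 - (-0.080507100592)| = 1.431237344 eV

Second transition (3 → 1):
ΔE₂ = |E_1 - E_3|
ΔE₂ = |-13.605700000000 - (-1.511744444444)| = 12.093955556 eV

Total energy released:
E_total = ΔE₁ + ΔE₂ = 1.431237344 + 12.093955556 = 13.525193 eV

Note: This equals the direct transition 13 → 1: 13.525193 eV ✓
Energy is conserved regardless of the path taken.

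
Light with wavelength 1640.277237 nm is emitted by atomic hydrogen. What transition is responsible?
n = 12 → n = 4

First, find the photon energy from the wavelength (hc = 1239.84 eV·nm):
E = hc/λ = 1239.84 eV·nm / 1640.277237 nm = 0.75587222 eV

The energy levels of hydrogen satisfy E_n = -13.6057 / n² eV, so an emission n_i → n_f releases
ΔE = 13.6057 × (1/n_f² − 1/n_i²) eV.

Setting ΔE equal to the photon energy:
1/n_f² − 1/n_i² = 0.75587222 / 13.6057 = 0.055555555

Since 1/n_i² must be positive, we need 1/n_f² > 0.055555555, i.e. n_f ≤ 4. For each allowed n_f, solve n_i = (1/n_f² − 0.055555555)^(−1/2) and check whether it is a whole number:
  n_f = 1: 1/n_i² = 1.000000000 − 0.055555555 = 0.944444445 → n_i = 1.029  (not an integer) ✗
  n_f = 2: 1/n_i² = 0.250000000 − 0.055555555 = 0.194444445 → n_i = 2.268  (not an integer) ✗
  n_f = 3: 1/n_i² = 0.111111111 − 0.055555555 = 0.055555556 → n_i = 4.243  (not an integer) ✗
  n_f = 4: 1/n_i² = 0.062500000 − 0.055555555 = 0.006944445 → n_i = 12.000  → integer, n_i = 12 ✓

Only n_f = 4 gives an integer upper level, n_i = 12.

The transition is from n = 12 to n = 4 (emission).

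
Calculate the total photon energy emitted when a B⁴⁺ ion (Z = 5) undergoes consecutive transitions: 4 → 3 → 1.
318.884 eV

The energy levels of B⁴⁺ are E_n = -13.6057 × 5² / n² eV.

First transition (4 → 3):
ΔE₁ = |E_3 - E_4|
ΔE₁ = |-37.793611111 - (-21.258906250)| = 16.534705 eV

Second transition (3 → 1):
ΔE₂ = |E_1 - E_3|
ΔE₂ = |-340.142500000 - (-37.793611111)| = 302.348889 eV

Total energy released:
E_total = ΔE₁ + ΔE₂ = 16.534705 + 302.348889 = 318.884 eV

Note: This equals the direct transition 4 → 1: 318.884 eV ✓
Energy is conserved regardless of the path taken.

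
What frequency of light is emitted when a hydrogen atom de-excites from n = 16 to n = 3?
3.5269e+14 Hz

First, find the transition energy:
E_16 = -13.6057 / 16² = -0.0531473 eV
E_3 = -13.6057 / 3² = -1.5117444 eV
|ΔE| = |E_3 - E_16| = 1.4585971 eV

Convert to Joules: E = 1.4585971 eV × (1.602177 × 10⁻¹⁹ J/eV) = 2.336931e-19 J

Using E = hf:
f = E/h = 2.336931e-19 J / (6.62607 × 10⁻³⁴ J·s)
f = 3.5269e+14 Hz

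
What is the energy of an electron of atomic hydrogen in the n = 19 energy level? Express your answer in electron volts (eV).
-0.0377 eV

The energy levels of a hydrogen-like atom are given by:
E_n = -13.6057 eV / n²

For n = 19:
E_19 = -13.6057 eV / 19²
E_19 = -13.6057 eV / 361
E_19 = -0.0377 eV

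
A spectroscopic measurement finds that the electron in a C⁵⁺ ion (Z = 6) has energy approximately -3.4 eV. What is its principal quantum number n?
n = 12

The exact energy levels follow E_n = -13.6057 Z² / n² eV with Z = 6.

The measured value (-3.4 eV) is reported to only 2 significant figures, so we must test candidate n values and see which one matches to that precision.

Candidate energies:
  n = 10:  E = -13.6057 × 6² / 10² = -4.89805 eV
  n = 11:  E = -13.6057 × 6² / 11² = -4.04798 eV
  n = 12:  E = -13.6057 × 6² / 12² = -3.40143 eV  ← matches
  n = 13:  E = -13.6057 × 6² / 13² = -2.89826 eV
  n = 14:  E = -13.6057 × 6² / 14² = -2.49901 eV

Checking against the measurement of -3.4 eV (2 sig figs), only n = 12 agrees:
E_12 = -3.40143 eV, which rounds to -3.4 eV ✓

Therefore n = 12.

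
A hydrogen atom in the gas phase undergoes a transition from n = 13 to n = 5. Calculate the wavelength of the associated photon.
2673.677 nm

First, find the transition energy using E_n = -13.6057 / n² eV:
E_13 = -13.6057 / 13² = -0.080507101 eV
E_5 = -13.6057 / 5² = -0.544228000 eV

Photon energy: |ΔE| = |E_5 - E_13| = 0.463720899 eV

Convert to wavelength using E = hc/λ with hc = 1239.84 eV·nm:
λ = hc/E = 1239.84 eV·nm / 0.463720899 eV
λ = 2673.677 nm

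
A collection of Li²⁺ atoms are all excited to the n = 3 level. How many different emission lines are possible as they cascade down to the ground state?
3

The electron can occupy levels n = 1, 2, ..., 3 during de-excitation — that is m = 3 - 1 + 1 = 3 distinct levels.

The number of distinct spectral lines equals the number of ways to choose 2 of these m levels (each pair gives one possible emission transition):

Number of lines = m(m-1)/2 = 3×2/2 = 3

These correspond to all possible transitions between the 3 levels:
3 → 2, 3 → 1, 2 → 1

Each transition produces a photon with a unique energy (and thus wavelength). This count does not depend on Z.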